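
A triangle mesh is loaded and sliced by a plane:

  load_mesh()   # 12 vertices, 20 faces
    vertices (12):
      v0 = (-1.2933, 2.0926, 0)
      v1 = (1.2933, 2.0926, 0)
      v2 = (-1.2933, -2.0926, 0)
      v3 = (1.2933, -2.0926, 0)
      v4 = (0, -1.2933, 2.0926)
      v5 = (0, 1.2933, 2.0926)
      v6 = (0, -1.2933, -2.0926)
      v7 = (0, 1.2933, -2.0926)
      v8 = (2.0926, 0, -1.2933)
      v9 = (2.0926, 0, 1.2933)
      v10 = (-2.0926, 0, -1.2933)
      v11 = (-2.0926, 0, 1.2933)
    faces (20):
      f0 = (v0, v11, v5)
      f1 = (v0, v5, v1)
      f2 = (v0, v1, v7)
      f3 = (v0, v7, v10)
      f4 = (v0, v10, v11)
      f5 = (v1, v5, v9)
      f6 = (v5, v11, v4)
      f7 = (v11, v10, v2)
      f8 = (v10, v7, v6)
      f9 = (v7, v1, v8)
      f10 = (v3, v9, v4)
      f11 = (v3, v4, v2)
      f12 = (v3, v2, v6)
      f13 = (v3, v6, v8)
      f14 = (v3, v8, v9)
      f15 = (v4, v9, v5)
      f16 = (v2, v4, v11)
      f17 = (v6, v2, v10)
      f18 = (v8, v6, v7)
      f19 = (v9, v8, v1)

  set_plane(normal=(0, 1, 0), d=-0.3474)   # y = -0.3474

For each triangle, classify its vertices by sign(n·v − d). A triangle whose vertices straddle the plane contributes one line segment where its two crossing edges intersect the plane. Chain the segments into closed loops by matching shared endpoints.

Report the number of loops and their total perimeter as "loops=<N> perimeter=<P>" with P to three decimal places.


Straddling triangles (10 of 20):
  (v5,v11,v4) [++-] → (-1.5305, -0.3474, 1.508)–(0, -0.3474, 2.0926)  len=1.6383
  (v11,v10,v2) [++-] → (-1.95991, -0.3474, -1.07859)–(-1.95991, -0.3474, 1.07859)  len=2.1572
  (v10,v7,v6) [++-] → (0, -0.3474, -2.0926)–(-1.5305, -0.3474, -1.508)  len=1.6383
  (v3,v9,v4) [-+-] → (1.95991, -0.3474, 1.07859)–(1.5305, -0.3474, 1.508)  len=0.6073
  (v3,v6,v8) [--+] → (1.5305, -0.3474, -1.508)–(1.95991, -0.3474, -1.07859)  len=0.6073
  (v3,v8,v9) [-++] → (1.95991, -0.3474, -1.07859)–(1.95991, -0.3474, 1.07859)  len=2.1572
  (v4,v9,v5) [-++] → (1.5305, -0.3474, 1.508)–(0, -0.3474, 2.0926)  len=1.6383
  (v2,v4,v11) [--+] → (-1.5305, -0.3474, 1.508)–(-1.95991, -0.3474, 1.07859)  len=0.6073
  (v6,v2,v10) [--+] → (-1.95991, -0.3474, -1.07859)–(-1.5305, -0.3474, -1.508)  len=0.6073
  (v8,v6,v7) [+-+] → (1.5305, -0.3474, -1.508)–(0, -0.3474, -2.0926)  len=1.6383

Chained into 1 loop(s):
  loop 1: 10 segments, perimeter = 13.2969
Total perimeter = 13.297

loops=1 perimeter=13.297


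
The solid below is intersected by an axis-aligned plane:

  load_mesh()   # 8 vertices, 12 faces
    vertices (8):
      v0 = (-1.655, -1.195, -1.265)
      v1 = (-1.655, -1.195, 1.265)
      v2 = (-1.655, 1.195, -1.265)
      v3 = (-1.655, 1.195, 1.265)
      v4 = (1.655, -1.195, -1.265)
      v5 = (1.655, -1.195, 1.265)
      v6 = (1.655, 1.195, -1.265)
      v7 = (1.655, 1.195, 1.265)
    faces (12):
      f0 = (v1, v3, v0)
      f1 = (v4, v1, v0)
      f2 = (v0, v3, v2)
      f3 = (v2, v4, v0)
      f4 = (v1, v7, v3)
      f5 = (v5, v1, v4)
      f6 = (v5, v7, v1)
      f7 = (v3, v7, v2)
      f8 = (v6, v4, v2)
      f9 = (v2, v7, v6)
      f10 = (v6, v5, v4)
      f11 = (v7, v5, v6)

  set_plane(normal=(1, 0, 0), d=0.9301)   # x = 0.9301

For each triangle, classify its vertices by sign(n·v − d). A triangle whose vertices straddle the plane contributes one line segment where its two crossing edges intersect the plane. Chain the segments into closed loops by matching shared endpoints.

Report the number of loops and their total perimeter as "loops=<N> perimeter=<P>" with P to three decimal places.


Straddling triangles (8 of 12):
  (v4,v1,v0) [+--] → (0.9301, -1.195, -0.710922)–(0.9301, -1.195, -1.265)  len=0.5541
  (v2,v4,v0) [-+-] → (0.9301, -0.671583, -1.265)–(0.9301, -1.195, -1.265)  len=0.5234
  (v1,v7,v3) [-+-] → (0.9301, 0.671583, 1.265)–(0.9301, 1.195, 1.265)  len=0.5234
  (v5,v1,v4) [+-+] → (0.9301, -1.195, 1.265)–(0.9301, -1.195, -0.710922)  len=1.9759
  (v5,v7,v1) [++-] → (0.9301, 0.671583, 1.265)–(0.9301, -1.195, 1.265)  len=1.8666
  (v3,v7,v2) [-+-] → (0.9301, 1.195, 1.265)–(0.9301, 1.195, 0.710922)  len=0.5541
  (v6,v4,v2) [++-] → (0.9301, -0.671583, -1.265)–(0.9301, 1.195, -1.265)  len=1.8666
  (v2,v7,v6) [-++] → (0.9301, 1.195, 0.710922)–(0.9301, 1.195, -1.265)  len=1.9759

Chained into 1 loop(s):
  loop 1: 8 segments, perimeter = 9.8400
Total perimeter = 9.840

loops=1 perimeter=9.840


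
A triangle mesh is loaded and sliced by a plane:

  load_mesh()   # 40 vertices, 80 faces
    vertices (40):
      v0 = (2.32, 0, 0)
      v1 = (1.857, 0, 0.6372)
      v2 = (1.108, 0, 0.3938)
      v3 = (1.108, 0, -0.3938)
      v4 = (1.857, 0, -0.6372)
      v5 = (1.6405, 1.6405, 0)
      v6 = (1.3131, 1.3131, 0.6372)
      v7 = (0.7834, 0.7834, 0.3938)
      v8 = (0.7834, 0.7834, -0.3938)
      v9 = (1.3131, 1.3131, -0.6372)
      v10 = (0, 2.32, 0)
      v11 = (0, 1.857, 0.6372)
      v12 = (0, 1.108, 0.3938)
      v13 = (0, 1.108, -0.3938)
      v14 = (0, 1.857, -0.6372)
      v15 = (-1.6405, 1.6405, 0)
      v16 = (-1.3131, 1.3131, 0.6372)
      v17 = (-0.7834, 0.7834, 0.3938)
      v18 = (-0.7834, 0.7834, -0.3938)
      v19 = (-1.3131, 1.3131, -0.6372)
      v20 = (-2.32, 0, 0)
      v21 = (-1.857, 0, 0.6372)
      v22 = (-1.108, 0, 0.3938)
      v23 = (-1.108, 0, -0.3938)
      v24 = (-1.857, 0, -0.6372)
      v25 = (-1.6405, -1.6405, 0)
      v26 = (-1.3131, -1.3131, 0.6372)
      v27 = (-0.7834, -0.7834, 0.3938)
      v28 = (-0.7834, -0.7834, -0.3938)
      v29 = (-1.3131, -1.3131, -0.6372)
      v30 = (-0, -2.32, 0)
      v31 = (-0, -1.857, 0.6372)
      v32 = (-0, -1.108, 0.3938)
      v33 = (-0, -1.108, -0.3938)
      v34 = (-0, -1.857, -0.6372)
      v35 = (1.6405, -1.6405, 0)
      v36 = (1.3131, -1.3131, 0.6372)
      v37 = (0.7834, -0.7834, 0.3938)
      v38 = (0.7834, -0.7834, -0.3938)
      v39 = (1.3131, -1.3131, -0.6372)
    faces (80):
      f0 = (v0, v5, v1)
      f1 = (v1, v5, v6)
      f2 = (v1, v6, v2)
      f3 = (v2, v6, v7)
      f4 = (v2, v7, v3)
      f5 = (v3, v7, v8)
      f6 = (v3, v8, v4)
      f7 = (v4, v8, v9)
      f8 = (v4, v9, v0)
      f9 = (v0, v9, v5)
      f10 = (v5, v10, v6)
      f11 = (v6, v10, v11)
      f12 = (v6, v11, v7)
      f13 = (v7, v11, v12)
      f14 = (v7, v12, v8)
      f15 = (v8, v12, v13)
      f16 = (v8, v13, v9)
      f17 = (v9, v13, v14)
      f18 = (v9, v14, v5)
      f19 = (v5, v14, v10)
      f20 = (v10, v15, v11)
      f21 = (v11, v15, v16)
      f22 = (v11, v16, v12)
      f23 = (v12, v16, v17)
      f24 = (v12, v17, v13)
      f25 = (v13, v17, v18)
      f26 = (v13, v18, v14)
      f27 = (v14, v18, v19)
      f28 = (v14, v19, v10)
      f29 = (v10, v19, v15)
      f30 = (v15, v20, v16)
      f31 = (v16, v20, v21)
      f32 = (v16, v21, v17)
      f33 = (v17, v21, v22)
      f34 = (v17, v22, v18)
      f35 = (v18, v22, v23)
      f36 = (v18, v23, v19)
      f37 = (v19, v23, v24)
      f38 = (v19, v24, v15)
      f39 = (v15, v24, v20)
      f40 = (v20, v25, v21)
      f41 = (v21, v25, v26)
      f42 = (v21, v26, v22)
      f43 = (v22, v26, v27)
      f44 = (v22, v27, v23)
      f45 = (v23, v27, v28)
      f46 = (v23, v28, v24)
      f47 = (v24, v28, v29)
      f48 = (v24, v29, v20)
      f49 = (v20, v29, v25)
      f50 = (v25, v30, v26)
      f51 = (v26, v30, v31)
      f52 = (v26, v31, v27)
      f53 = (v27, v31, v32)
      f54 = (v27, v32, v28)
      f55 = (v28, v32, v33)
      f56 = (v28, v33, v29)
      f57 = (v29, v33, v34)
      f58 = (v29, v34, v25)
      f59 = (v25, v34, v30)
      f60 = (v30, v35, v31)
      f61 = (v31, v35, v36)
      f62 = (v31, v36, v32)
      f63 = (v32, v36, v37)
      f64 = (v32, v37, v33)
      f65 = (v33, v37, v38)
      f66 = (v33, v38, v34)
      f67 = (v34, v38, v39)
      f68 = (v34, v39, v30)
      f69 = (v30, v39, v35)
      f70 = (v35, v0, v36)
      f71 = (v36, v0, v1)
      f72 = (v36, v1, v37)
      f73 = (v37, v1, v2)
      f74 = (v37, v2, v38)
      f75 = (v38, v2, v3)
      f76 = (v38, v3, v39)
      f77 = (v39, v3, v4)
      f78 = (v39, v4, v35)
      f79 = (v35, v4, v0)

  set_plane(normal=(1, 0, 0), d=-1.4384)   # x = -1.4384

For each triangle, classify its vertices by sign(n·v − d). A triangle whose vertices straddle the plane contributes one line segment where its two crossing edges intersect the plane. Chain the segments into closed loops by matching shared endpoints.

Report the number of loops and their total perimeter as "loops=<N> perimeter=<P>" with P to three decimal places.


loops=1 perimeter=7.993

Straddling triangles (18 of 80):
  (v10,v15,v11) [+-+] → (-1.4384, 1.72421, 0)–(-1.4384, 1.66717, 0.0784993)  len=0.0970
  (v11,v15,v16) [+-+] → (-1.4384, 1.66717, 0.0784993)–(-1.4384, 1.4384, 0.393336)  len=0.3892
  (v10,v19,v15) [++-] → (-1.4384, 1.4384, -0.393336)–(-1.4384, 1.72421, 0)  len=0.4862
  (v15,v20,v16) [--+] → (-1.4384, 1.1497, 0.557906)–(-1.4384, 1.4384, 0.393336)  len=0.3323
  (v16,v20,v21) [+--] → (-1.4384, 1.1497, 0.557906)–(-1.4384, 1.0106, 0.6372)  len=0.1601
  (v16,v21,v17) [+-+] → (-1.4384, 1.0106, 0.6372)–(-1.4384, 0.30545, 0.542298)  len=0.7115
  (v17,v21,v22) [+-+] → (-1.4384, 0.30545, 0.542298)–(-1.4384, 0, 0.501169)  len=0.3082
  (v19,v23,v24) [++-] → (-1.4384, 0, -0.501169)–(-1.4384, 1.0106, -0.6372)  len=1.0197
  (v19,v24,v15) [+--] → (-1.4384, 1.0106, -0.6372)–(-1.4384, 1.4384, -0.393336)  len=0.4924
  (v21,v25,v26) [--+] → (-1.4384, -1.4384, 0.393336)–(-1.4384, -1.0106, 0.6372)  len=0.4924
  (v21,v26,v22) [-++] → (-1.4384, -1.0106, 0.6372)–(-1.4384, 0, 0.501169)  len=1.0197
  (v23,v28,v24) [++-] → (-1.4384, -0.30545, -0.542298)–(-1.4384, 0, -0.501169)  len=0.3082
  (v24,v28,v29) [-++] → (-1.4384, -0.30545, -0.542298)–(-1.4384, -1.0106, -0.6372)  len=0.7115
  (v24,v29,v20) [-+-] → (-1.4384, -1.0106, -0.6372)–(-1.4384, -1.1497, -0.557906)  len=0.1601
  (v20,v29,v25) [-+-] → (-1.4384, -1.1497, -0.557906)–(-1.4384, -1.4384, -0.393336)  len=0.3323
  (v25,v30,v26) [-++] → (-1.4384, -1.72421, 0)–(-1.4384, -1.4384, 0.393336)  len=0.4862
  (v29,v34,v25) [++-] → (-1.4384, -1.66717, -0.0784993)–(-1.4384, -1.4384, -0.393336)  len=0.3892
  (v25,v34,v30) [-++] → (-1.4384, -1.66717, -0.0784993)–(-1.4384, -1.72421, 0)  len=0.0970

Chained into 1 loop(s):
  loop 1: 18 segments, perimeter = 7.9934
Total perimeter = 7.993


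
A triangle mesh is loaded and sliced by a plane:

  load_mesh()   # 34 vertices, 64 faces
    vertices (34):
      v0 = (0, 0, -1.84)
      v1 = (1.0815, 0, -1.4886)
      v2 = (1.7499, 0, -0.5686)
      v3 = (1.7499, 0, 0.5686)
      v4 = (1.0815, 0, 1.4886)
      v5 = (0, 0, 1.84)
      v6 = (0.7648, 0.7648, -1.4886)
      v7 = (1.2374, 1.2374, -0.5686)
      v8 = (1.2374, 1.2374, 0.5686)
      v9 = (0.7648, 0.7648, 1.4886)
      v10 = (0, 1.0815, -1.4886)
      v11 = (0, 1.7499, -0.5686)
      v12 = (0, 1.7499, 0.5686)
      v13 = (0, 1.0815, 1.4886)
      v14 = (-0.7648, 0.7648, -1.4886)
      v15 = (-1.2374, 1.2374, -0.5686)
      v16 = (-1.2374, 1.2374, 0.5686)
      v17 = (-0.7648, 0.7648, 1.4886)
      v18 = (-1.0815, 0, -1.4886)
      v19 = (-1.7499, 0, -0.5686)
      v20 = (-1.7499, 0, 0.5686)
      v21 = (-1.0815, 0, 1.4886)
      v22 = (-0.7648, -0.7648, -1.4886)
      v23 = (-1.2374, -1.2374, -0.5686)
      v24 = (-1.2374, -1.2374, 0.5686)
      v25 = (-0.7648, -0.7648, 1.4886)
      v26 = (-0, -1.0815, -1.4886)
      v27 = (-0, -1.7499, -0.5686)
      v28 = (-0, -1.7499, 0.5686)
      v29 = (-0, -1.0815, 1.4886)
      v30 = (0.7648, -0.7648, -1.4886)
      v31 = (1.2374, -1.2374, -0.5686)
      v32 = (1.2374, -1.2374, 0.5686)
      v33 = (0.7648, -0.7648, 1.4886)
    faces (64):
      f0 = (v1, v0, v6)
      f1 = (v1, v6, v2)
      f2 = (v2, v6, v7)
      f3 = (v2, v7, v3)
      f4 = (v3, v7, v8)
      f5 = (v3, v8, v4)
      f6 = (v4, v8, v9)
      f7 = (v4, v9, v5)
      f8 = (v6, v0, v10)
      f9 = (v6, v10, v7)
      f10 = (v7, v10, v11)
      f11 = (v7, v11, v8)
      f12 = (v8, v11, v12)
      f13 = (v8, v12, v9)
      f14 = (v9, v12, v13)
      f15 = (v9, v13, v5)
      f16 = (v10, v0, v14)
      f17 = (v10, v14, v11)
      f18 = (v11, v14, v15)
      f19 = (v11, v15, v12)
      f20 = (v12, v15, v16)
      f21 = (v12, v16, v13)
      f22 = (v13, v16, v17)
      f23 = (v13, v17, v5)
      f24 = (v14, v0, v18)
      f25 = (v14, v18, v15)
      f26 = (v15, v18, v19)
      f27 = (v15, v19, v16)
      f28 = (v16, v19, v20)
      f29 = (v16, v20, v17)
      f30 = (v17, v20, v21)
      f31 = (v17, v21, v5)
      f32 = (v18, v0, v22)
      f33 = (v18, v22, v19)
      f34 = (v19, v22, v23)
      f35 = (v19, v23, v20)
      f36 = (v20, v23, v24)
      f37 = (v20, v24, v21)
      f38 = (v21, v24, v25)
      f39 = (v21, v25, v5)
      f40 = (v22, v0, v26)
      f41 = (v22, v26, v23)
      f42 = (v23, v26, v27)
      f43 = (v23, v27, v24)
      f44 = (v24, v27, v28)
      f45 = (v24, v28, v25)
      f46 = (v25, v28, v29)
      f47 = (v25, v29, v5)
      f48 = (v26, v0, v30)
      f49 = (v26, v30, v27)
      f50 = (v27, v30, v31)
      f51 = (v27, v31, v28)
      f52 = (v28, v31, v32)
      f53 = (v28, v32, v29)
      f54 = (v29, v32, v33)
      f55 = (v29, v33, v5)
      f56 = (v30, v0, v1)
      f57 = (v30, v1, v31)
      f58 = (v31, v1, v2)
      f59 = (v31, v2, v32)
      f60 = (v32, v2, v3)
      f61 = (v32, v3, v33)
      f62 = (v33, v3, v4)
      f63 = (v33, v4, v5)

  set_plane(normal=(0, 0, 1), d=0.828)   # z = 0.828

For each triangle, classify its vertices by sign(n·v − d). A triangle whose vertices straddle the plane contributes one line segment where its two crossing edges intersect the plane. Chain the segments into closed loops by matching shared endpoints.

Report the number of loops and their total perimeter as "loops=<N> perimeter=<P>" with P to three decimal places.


loops=1 perimeter=9.561

Straddling triangles (16 of 64):
  (v3,v8,v4) [--+] → (1.19344, 0.888507, 0.828)–(1.56144, 0, 0.828)  len=0.9617
  (v4,v8,v9) [+-+] → (1.19344, 0.888507, 0.828)–(1.10415, 1.10415, 0.828)  len=0.2334
  (v8,v12,v9) [--+] → (0.21564, 1.47214, 0.828)–(1.10415, 1.10415, 0.828)  len=0.9617
  (v9,v12,v13) [+-+] → (0.21564, 1.47214, 0.828)–(0, 1.56144, 0.828)  len=0.2334
  (v12,v16,v13) [--+] → (-0.888507, 1.19344, 0.828)–(0, 1.56144, 0.828)  len=0.9617
  (v13,v16,v17) [+-+] → (-0.888507, 1.19344, 0.828)–(-1.10415, 1.10415, 0.828)  len=0.2334
  (v16,v20,v17) [--+] → (-1.47214, 0.21564, 0.828)–(-1.10415, 1.10415, 0.828)  len=0.9617
  (v17,v20,v21) [+-+] → (-1.47214, 0.21564, 0.828)–(-1.56144, 0, 0.828)  len=0.2334
  (v20,v24,v21) [--+] → (-1.19344, -0.888507, 0.828)–(-1.56144, 0, 0.828)  len=0.9617
  (v21,v24,v25) [+-+] → (-1.19344, -0.888507, 0.828)–(-1.10415, -1.10415, 0.828)  len=0.2334
  (v24,v28,v25) [--+] → (-0.21564, -1.47214, 0.828)–(-1.10415, -1.10415, 0.828)  len=0.9617
  (v25,v28,v29) [+-+] → (-0.21564, -1.47214, 0.828)–(0, -1.56144, 0.828)  len=0.2334
  (v28,v32,v29) [--+] → (0.888507, -1.19344, 0.828)–(0, -1.56144, 0.828)  len=0.9617
  (v29,v32,v33) [+-+] → (0.888507, -1.19344, 0.828)–(1.10415, -1.10415, 0.828)  len=0.2334
  (v32,v3,v33) [--+] → (1.47214, -0.21564, 0.828)–(1.10415, -1.10415, 0.828)  len=0.9617
  (v33,v3,v4) [+-+] → (1.47214, -0.21564, 0.828)–(1.56144, 0, 0.828)  len=0.2334

Chained into 1 loop(s):
  loop 1: 16 segments, perimeter = 9.5608
Total perimeter = 9.561


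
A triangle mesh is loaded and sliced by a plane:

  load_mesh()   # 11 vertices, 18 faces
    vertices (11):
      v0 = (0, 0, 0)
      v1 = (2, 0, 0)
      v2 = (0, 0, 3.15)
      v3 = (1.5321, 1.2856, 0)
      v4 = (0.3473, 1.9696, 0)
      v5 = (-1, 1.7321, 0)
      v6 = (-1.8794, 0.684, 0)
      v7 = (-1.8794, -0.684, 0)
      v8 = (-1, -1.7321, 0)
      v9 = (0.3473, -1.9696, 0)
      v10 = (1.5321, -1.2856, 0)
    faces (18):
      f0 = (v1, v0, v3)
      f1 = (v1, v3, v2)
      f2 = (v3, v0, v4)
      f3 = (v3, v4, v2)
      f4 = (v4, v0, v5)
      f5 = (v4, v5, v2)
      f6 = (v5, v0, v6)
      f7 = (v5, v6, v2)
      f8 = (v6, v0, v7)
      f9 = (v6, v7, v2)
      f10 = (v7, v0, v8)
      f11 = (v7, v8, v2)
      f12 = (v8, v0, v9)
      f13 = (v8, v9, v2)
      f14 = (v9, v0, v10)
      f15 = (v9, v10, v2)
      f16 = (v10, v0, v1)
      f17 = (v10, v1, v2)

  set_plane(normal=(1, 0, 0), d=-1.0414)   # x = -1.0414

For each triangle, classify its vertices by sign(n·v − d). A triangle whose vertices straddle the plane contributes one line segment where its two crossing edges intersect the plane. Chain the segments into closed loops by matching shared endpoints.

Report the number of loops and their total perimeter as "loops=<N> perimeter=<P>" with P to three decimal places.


Straddling triangles (6 of 18):
  (v5,v0,v6) [++-] → (-1.0414, 0.379013, 0)–(-1.0414, 1.68276, 0)  len=1.3037
  (v5,v6,v2) [+-+] → (-1.0414, 1.68276, 0)–(-1.0414, 0.379013, 1.40454)  len=1.9164
  (v6,v0,v7) [-+-] → (-1.0414, 0.379013, 0)–(-1.0414, -0.379013, 0)  len=0.7580
  (v6,v7,v2) [--+] → (-1.0414, -0.379013, 1.40454)–(-1.0414, 0.379013, 1.40454)  len=0.7580
  (v7,v0,v8) [-++] → (-1.0414, -0.379013, 0)–(-1.0414, -1.68276, 0)  len=1.3037
  (v7,v8,v2) [-++] → (-1.0414, -1.68276, 0)–(-1.0414, -0.379013, 1.40454)  len=1.9164

Chained into 1 loop(s):
  loop 1: 6 segments, perimeter = 7.9563
Total perimeter = 7.956

loops=1 perimeter=7.956


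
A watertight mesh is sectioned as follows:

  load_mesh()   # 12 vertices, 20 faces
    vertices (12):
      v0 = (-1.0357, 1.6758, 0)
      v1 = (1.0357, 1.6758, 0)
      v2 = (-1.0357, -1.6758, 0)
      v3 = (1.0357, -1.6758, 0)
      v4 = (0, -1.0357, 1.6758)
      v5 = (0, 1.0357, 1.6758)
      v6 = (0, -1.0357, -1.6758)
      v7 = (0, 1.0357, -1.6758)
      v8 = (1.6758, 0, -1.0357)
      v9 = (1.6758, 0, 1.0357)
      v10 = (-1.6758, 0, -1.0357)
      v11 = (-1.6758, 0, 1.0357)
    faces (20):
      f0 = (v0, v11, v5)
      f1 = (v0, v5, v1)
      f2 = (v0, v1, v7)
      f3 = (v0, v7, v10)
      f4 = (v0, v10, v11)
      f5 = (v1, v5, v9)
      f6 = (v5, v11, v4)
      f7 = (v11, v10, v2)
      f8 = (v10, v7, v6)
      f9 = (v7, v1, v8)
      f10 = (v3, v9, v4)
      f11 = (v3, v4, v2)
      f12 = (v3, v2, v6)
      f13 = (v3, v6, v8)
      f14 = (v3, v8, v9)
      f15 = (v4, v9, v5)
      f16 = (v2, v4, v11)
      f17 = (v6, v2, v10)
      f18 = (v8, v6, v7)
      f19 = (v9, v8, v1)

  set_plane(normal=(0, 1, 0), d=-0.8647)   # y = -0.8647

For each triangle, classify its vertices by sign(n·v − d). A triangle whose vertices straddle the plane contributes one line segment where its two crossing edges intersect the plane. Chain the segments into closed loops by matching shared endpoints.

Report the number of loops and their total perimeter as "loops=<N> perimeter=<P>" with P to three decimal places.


Straddling triangles (10 of 20):
  (v5,v11,v4) [++-] → (-0.276684, -0.8647, 1.57012)–(0, -0.8647, 1.6758)  len=0.2962
  (v11,v10,v2) [++-] → (-1.34551, -0.8647, -0.501287)–(-1.34551, -0.8647, 0.501287)  len=1.0026
  (v10,v7,v6) [++-] → (0, -0.8647, -1.6758)–(-0.276684, -0.8647, -1.57012)  len=0.2962
  (v3,v9,v4) [-+-] → (1.34551, -0.8647, 0.501287)–(0.276684, -0.8647, 1.57012)  len=1.5116
  (v3,v6,v8) [--+] → (0.276684, -0.8647, -1.57012)–(1.34551, -0.8647, -0.501287)  len=1.5116
  (v3,v8,v9) [-++] → (1.34551, -0.8647, -0.501287)–(1.34551, -0.8647, 0.501287)  len=1.0026
  (v4,v9,v5) [-++] → (0.276684, -0.8647, 1.57012)–(0, -0.8647, 1.6758)  len=0.2962
  (v2,v4,v11) [--+] → (-0.276684, -0.8647, 1.57012)–(-1.34551, -0.8647, 0.501287)  len=1.5116
  (v6,v2,v10) [--+] → (-1.34551, -0.8647, -0.501287)–(-0.276684, -0.8647, -1.57012)  len=1.5116
  (v8,v6,v7) [+-+] → (0.276684, -0.8647, -1.57012)–(0, -0.8647, -1.6758)  len=0.2962

Chained into 1 loop(s):
  loop 1: 10 segments, perimeter = 9.2361
Total perimeter = 9.236

loops=1 perimeter=9.236


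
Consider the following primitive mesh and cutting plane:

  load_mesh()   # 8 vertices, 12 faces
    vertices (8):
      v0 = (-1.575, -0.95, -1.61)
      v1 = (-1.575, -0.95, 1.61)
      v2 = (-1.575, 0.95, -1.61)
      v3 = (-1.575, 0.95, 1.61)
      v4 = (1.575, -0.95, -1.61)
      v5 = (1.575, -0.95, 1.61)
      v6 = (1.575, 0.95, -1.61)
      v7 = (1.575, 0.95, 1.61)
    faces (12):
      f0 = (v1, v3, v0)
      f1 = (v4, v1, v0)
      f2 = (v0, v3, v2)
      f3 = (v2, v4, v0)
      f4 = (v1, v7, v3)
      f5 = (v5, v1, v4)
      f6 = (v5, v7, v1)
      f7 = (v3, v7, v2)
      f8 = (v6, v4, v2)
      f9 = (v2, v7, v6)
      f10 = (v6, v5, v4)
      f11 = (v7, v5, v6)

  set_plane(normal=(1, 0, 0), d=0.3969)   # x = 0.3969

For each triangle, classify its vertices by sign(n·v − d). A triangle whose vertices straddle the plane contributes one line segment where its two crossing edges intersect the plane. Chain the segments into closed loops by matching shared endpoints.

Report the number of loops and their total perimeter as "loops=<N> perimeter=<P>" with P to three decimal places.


Straddling triangles (8 of 12):
  (v4,v1,v0) [+--] → (0.3969, -0.95, -0.40572)–(0.3969, -0.95, -1.61)  len=1.2043
  (v2,v4,v0) [-+-] → (0.3969, -0.2394, -1.61)–(0.3969, -0.95, -1.61)  len=0.7106
  (v1,v7,v3) [-+-] → (0.3969, 0.2394, 1.61)–(0.3969, 0.95, 1.61)  len=0.7106
  (v5,v1,v4) [+-+] → (0.3969, -0.95, 1.61)–(0.3969, -0.95, -0.40572)  len=2.0157
  (v5,v7,v1) [++-] → (0.3969, 0.2394, 1.61)–(0.3969, -0.95, 1.61)  len=1.1894
  (v3,v7,v2) [-+-] → (0.3969, 0.95, 1.61)–(0.3969, 0.95, 0.40572)  len=1.2043
  (v6,v4,v2) [++-] → (0.3969, -0.2394, -1.61)–(0.3969, 0.95, -1.61)  len=1.1894
  (v2,v7,v6) [-++] → (0.3969, 0.95, 0.40572)–(0.3969, 0.95, -1.61)  len=2.0157

Chained into 1 loop(s):
  loop 1: 8 segments, perimeter = 10.2400
Total perimeter = 10.240

loops=1 perimeter=10.240


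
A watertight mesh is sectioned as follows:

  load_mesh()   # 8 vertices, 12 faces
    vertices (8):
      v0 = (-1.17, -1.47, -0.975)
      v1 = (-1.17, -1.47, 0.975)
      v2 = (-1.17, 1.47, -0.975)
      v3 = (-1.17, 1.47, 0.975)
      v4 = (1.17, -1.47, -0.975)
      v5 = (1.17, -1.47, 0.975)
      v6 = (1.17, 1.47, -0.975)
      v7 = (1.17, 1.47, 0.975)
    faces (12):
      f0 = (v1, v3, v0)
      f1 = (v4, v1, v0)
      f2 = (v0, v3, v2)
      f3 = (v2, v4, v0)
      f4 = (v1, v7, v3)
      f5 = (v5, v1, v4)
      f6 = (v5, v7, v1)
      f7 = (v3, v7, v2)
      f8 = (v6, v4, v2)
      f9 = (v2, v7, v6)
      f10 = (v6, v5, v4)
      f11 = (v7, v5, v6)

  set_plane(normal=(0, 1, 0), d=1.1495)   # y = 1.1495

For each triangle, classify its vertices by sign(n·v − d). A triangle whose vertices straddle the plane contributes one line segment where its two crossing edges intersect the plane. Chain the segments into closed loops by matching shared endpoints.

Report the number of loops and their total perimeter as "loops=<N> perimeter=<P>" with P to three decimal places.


Straddling triangles (8 of 12):
  (v1,v3,v0) [-+-] → (-1.17, 1.1495, 0.975)–(-1.17, 1.1495, 0.762423)  len=0.2126
  (v0,v3,v2) [-++] → (-1.17, 1.1495, 0.762423)–(-1.17, 1.1495, -0.975)  len=1.7374
  (v2,v4,v0) [+--] → (-0.914908, 1.1495, -0.975)–(-1.17, 1.1495, -0.975)  len=0.2551
  (v1,v7,v3) [-++] → (0.914908, 1.1495, 0.975)–(-1.17, 1.1495, 0.975)  len=2.0849
  (v5,v7,v1) [-+-] → (1.17, 1.1495, 0.975)–(0.914908, 1.1495, 0.975)  len=0.2551
  (v6,v4,v2) [+-+] → (1.17, 1.1495, -0.975)–(-0.914908, 1.1495, -0.975)  len=2.0849
  (v6,v5,v4) [+--] → (1.17, 1.1495, -0.762423)–(1.17, 1.1495, -0.975)  len=0.2126
  (v7,v5,v6) [+-+] → (1.17, 1.1495, 0.975)–(1.17, 1.1495, -0.762423)  len=1.7374

Chained into 1 loop(s):
  loop 1: 8 segments, perimeter = 8.5800
Total perimeter = 8.580

loops=1 perimeter=8.580


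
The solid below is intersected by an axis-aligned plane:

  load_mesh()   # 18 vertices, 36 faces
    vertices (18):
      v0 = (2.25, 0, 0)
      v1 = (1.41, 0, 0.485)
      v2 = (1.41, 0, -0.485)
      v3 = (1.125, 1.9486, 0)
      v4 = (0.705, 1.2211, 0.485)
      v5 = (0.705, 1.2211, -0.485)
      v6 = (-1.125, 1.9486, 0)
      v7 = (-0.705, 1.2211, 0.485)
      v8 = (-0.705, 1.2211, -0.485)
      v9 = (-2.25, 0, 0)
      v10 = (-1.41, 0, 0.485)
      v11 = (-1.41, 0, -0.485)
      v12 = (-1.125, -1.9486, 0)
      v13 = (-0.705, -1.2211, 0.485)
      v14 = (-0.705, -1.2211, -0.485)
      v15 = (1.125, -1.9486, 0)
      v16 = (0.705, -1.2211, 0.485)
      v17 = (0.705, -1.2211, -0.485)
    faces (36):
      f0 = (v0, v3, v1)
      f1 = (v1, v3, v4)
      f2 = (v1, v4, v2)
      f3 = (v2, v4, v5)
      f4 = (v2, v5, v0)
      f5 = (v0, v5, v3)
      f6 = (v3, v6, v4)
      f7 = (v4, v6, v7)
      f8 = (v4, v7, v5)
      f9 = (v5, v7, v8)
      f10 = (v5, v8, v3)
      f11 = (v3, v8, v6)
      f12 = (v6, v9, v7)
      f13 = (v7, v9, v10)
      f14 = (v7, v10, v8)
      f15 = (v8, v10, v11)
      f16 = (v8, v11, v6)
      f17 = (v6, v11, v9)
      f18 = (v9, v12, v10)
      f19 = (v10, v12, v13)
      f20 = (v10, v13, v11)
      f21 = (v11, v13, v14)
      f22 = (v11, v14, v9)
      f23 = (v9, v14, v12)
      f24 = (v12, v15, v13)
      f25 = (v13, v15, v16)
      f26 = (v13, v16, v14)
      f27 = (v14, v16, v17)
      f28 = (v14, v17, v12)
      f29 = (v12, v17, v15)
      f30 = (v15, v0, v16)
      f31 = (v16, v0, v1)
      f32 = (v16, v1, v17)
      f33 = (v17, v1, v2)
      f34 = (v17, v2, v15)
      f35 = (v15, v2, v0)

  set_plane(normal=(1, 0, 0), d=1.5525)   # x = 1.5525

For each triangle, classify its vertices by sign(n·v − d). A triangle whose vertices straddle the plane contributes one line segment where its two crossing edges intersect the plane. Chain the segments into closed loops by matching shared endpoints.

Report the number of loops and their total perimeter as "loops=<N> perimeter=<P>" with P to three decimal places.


loops=1 perimeter=5.094

Straddling triangles (6 of 36):
  (v0,v3,v1) [+--] → (1.5525, 1.20813, 0)–(1.5525, 0, 0.402723)  len=1.2735
  (v2,v5,v0) [--+] → (1.5525, 0.551273, -0.218956)–(1.5525, 0, -0.402723)  len=0.5811
  (v0,v5,v3) [+--] → (1.5525, 0.551273, -0.218956)–(1.5525, 1.20813, 0)  len=0.6924
  (v15,v0,v16) [-+-] → (1.5525, -1.20813, 0)–(1.5525, -0.551273, 0.218956)  len=0.6924
  (v16,v0,v1) [-+-] → (1.5525, -0.551273, 0.218956)–(1.5525, 0, 0.402723)  len=0.5811
  (v15,v2,v0) [--+] → (1.5525, 0, -0.402723)–(1.5525, -1.20813, 0)  len=1.2735

Chained into 1 loop(s):
  loop 1: 6 segments, perimeter = 5.0939
Total perimeter = 5.094


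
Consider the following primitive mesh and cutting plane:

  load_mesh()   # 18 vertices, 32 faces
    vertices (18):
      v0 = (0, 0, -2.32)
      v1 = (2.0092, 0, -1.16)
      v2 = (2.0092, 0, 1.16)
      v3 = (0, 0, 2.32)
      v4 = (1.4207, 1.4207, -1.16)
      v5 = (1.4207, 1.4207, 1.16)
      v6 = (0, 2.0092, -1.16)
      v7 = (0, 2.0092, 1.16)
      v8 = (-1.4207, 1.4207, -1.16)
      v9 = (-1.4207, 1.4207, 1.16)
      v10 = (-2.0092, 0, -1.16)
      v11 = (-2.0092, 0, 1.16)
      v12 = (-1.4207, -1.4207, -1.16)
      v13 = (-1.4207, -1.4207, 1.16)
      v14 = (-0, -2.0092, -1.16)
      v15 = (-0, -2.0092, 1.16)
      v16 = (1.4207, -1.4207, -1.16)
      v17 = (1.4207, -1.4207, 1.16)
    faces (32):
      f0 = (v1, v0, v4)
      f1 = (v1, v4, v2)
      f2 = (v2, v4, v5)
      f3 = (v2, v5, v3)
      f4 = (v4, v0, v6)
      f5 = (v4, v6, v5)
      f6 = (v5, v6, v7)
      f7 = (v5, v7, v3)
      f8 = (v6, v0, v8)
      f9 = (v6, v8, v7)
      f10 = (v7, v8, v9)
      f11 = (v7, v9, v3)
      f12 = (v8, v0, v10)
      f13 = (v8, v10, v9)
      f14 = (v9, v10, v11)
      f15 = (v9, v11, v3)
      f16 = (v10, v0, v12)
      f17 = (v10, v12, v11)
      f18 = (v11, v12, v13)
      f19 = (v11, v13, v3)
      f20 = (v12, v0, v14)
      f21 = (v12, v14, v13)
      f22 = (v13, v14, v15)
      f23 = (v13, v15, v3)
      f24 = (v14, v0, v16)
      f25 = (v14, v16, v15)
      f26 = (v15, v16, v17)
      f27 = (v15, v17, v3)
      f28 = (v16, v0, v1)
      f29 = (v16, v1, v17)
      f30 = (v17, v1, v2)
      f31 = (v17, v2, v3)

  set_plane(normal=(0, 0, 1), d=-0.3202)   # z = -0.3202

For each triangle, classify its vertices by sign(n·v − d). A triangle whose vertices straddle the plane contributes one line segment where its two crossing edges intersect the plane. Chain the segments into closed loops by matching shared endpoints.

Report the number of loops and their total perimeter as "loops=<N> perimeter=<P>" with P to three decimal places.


Straddling triangles (16 of 32):
  (v1,v4,v2) [--+] → (1.63373, 0.906431, -0.3202)–(2.0092, 0, -0.3202)  len=0.9811
  (v2,v4,v5) [+-+] → (1.63373, 0.906431, -0.3202)–(1.4207, 1.4207, -0.3202)  len=0.5566
  (v4,v6,v5) [--+] → (0.514269, 1.79617, -0.3202)–(1.4207, 1.4207, -0.3202)  len=0.9811
  (v5,v6,v7) [+-+] → (0.514269, 1.79617, -0.3202)–(0, 2.0092, -0.3202)  len=0.5566
  (v6,v8,v7) [--+] → (-0.906431, 1.63373, -0.3202)–(0, 2.0092, -0.3202)  len=0.9811
  (v7,v8,v9) [+-+] → (-0.906431, 1.63373, -0.3202)–(-1.4207, 1.4207, -0.3202)  len=0.5566
  (v8,v10,v9) [--+] → (-1.79617, 0.514269, -0.3202)–(-1.4207, 1.4207, -0.3202)  len=0.9811
  (v9,v10,v11) [+-+] → (-1.79617, 0.514269, -0.3202)–(-2.0092, 0, -0.3202)  len=0.5566
  (v10,v12,v11) [--+] → (-1.63373, -0.906431, -0.3202)–(-2.0092, 0, -0.3202)  len=0.9811
  (v11,v12,v13) [+-+] → (-1.63373, -0.906431, -0.3202)–(-1.4207, -1.4207, -0.3202)  len=0.5566
  (v12,v14,v13) [--+] → (-0.514269, -1.79617, -0.3202)–(-1.4207, -1.4207, -0.3202)  len=0.9811
  (v13,v14,v15) [+-+] → (-0.514269, -1.79617, -0.3202)–(0, -2.0092, -0.3202)  len=0.5566
  (v14,v16,v15) [--+] → (0.906431, -1.63373, -0.3202)–(0, -2.0092, -0.3202)  len=0.9811
  (v15,v16,v17) [+-+] → (0.906431, -1.63373, -0.3202)–(1.4207, -1.4207, -0.3202)  len=0.5566
  (v16,v1,v17) [--+] → (1.79617, -0.514269, -0.3202)–(1.4207, -1.4207, -0.3202)  len=0.9811
  (v17,v1,v2) [+-+] → (1.79617, -0.514269, -0.3202)–(2.0092, 0, -0.3202)  len=0.5566

Chained into 1 loop(s):
  loop 1: 16 segments, perimeter = 12.3021
Total perimeter = 12.302

loops=1 perimeter=12.302


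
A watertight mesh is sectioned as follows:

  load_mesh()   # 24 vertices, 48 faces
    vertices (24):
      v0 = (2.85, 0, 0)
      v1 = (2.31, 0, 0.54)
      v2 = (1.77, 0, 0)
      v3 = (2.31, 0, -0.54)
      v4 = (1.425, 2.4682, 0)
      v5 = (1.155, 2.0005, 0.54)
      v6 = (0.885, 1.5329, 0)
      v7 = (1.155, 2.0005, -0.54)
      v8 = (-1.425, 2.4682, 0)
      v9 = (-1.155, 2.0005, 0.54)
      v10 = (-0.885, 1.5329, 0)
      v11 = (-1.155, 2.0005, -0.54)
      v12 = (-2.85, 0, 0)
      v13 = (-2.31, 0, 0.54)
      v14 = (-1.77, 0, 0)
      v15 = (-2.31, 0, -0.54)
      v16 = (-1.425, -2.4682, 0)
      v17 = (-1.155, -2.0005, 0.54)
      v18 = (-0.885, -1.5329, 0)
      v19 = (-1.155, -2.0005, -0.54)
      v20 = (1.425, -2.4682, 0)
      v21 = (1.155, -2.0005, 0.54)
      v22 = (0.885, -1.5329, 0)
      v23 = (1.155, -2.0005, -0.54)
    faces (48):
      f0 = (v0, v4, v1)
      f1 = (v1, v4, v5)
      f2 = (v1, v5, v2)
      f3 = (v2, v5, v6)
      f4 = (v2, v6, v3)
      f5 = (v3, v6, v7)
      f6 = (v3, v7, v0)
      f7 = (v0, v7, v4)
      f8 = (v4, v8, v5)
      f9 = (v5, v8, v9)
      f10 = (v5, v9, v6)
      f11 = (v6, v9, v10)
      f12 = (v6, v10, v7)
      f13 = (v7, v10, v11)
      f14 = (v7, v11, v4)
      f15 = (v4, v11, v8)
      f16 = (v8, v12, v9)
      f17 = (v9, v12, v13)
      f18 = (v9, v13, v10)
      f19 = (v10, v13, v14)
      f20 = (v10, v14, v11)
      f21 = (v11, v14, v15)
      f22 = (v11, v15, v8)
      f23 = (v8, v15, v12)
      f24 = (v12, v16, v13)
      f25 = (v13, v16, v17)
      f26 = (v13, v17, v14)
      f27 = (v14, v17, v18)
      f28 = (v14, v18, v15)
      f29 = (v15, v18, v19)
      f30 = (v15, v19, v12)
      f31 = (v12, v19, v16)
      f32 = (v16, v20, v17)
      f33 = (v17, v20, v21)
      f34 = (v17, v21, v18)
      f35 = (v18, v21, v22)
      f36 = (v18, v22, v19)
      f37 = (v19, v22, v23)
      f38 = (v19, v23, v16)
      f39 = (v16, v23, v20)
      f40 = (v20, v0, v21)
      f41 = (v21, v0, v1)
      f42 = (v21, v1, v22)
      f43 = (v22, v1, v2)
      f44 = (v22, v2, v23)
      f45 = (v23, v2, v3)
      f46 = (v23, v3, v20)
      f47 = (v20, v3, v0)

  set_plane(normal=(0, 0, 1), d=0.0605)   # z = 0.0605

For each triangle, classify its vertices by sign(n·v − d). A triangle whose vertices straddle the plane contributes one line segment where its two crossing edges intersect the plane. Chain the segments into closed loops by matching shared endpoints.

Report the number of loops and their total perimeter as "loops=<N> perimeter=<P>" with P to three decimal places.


loops=2 perimeter=27.720

Straddling triangles (24 of 48):
  (v0,v4,v1) [--+] → (1.52415, 2.19167, 0.0605)–(2.7895, 0, 0.0605)  len=2.5307
  (v1,v4,v5) [+-+] → (1.52415, 2.19167, 0.0605)–(1.39475, 2.4158, 0.0605)  len=0.2588
  (v1,v5,v2) [++-] → (1.7011, 0.22413, 0.0605)–(1.8305, 0, 0.0605)  len=0.2588
  (v2,v5,v6) [-+-] → (1.7011, 0.22413, 0.0605)–(0.91525, 1.58529, 0.0605)  len=1.5717
  (v4,v8,v5) [--+] → (-1.13594, 2.4158, 0.0605)–(1.39475, 2.4158, 0.0605)  len=2.5307
  (v5,v8,v9) [+-+] → (-1.13594, 2.4158, 0.0605)–(-1.39475, 2.4158, 0.0605)  len=0.2588
  (v5,v9,v6) [++-] → (0.656444, 1.58529, 0.0605)–(0.91525, 1.58529, 0.0605)  len=0.2588
  (v6,v9,v10) [-+-] → (0.656444, 1.58529, 0.0605)–(-0.91525, 1.58529, 0.0605)  len=1.5717
  (v8,v12,v9) [--+] → (-2.6601, 0.22413, 0.0605)–(-1.39475, 2.4158, 0.0605)  len=2.5307
  (v9,v12,v13) [+-+] → (-2.6601, 0.22413, 0.0605)–(-2.7895, 0, 0.0605)  len=0.2588
  (v9,v13,v10) [++-] → (-1.04465, 1.36116, 0.0605)–(-0.91525, 1.58529, 0.0605)  len=0.2588
  (v10,v13,v14) [-+-] → (-1.04465, 1.36116, 0.0605)–(-1.8305, 0, 0.0605)  len=1.5717
  (v12,v16,v13) [--+] → (-1.52415, -2.19167, 0.0605)–(-2.7895, 0, 0.0605)  len=2.5307
  (v13,v16,v17) [+-+] → (-1.52415, -2.19167, 0.0605)–(-1.39475, -2.4158, 0.0605)  len=0.2588
  (v13,v17,v14) [++-] → (-1.7011, -0.22413, 0.0605)–(-1.8305, 0, 0.0605)  len=0.2588
  (v14,v17,v18) [-+-] → (-1.7011, -0.22413, 0.0605)–(-0.91525, -1.58529, 0.0605)  len=1.5717
  (v16,v20,v17) [--+] → (1.13594, -2.4158, 0.0605)–(-1.39475, -2.4158, 0.0605)  len=2.5307
  (v17,v20,v21) [+-+] → (1.13594, -2.4158, 0.0605)–(1.39475, -2.4158, 0.0605)  len=0.2588
  (v17,v21,v18) [++-] → (-0.656444, -1.58529, 0.0605)–(-0.91525, -1.58529, 0.0605)  len=0.2588
  (v18,v21,v22) [-+-] → (-0.656444, -1.58529, 0.0605)–(0.91525, -1.58529, 0.0605)  len=1.5717
  (v20,v0,v21) [--+] → (2.6601, -0.22413, 0.0605)–(1.39475, -2.4158, 0.0605)  len=2.5307
  (v21,v0,v1) [+-+] → (2.6601, -0.22413, 0.0605)–(2.7895, 0, 0.0605)  len=0.2588
  (v21,v1,v22) [++-] → (1.04465, -1.36116, 0.0605)–(0.91525, -1.58529, 0.0605)  len=0.2588
  (v22,v1,v2) [-+-] → (1.04465, -1.36116, 0.0605)–(1.8305, 0, 0.0605)  len=1.5717

Chained into 2 loop(s):
  loop 1: 12 segments, perimeter = 16.7371
  loop 2: 12 segments, perimeter = 10.9831
Total perimeter = 27.720


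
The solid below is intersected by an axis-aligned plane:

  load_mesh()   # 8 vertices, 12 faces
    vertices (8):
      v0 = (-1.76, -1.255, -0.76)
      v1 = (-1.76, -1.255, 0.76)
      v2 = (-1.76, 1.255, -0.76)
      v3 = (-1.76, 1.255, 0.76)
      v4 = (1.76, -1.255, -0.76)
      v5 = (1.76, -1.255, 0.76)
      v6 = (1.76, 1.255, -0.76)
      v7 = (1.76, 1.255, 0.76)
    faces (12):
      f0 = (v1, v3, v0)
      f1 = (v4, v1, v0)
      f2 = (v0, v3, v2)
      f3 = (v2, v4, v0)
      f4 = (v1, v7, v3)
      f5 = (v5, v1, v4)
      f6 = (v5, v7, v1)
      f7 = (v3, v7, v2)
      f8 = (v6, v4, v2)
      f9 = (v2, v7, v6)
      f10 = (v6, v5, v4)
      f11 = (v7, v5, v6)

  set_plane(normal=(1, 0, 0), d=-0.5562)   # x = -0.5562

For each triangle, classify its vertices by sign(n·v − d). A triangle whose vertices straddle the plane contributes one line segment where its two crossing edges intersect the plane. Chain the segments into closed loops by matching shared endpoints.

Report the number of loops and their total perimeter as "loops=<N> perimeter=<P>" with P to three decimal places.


Straddling triangles (8 of 12):
  (v4,v1,v0) [+--] → (-0.5562, -1.255, 0.240177)–(-0.5562, -1.255, -0.76)  len=1.0002
  (v2,v4,v0) [-+-] → (-0.5562, 0.396609, -0.76)–(-0.5562, -1.255, -0.76)  len=1.6516
  (v1,v7,v3) [-+-] → (-0.5562, -0.396609, 0.76)–(-0.5562, 1.255, 0.76)  len=1.6516
  (v5,v1,v4) [+-+] → (-0.5562, -1.255, 0.76)–(-0.5562, -1.255, 0.240177)  len=0.5198
  (v5,v7,v1) [++-] → (-0.5562, -0.396609, 0.76)–(-0.5562, -1.255, 0.76)  len=0.8584
  (v3,v7,v2) [-+-] → (-0.5562, 1.255, 0.76)–(-0.5562, 1.255, -0.240177)  len=1.0002
  (v6,v4,v2) [++-] → (-0.5562, 0.396609, -0.76)–(-0.5562, 1.255, -0.76)  len=0.8584
  (v2,v7,v6) [-++] → (-0.5562, 1.255, -0.240177)–(-0.5562, 1.255, -0.76)  len=0.5198

Chained into 1 loop(s):
  loop 1: 8 segments, perimeter = 8.0600
Total perimeter = 8.060

loops=1 perimeter=8.060


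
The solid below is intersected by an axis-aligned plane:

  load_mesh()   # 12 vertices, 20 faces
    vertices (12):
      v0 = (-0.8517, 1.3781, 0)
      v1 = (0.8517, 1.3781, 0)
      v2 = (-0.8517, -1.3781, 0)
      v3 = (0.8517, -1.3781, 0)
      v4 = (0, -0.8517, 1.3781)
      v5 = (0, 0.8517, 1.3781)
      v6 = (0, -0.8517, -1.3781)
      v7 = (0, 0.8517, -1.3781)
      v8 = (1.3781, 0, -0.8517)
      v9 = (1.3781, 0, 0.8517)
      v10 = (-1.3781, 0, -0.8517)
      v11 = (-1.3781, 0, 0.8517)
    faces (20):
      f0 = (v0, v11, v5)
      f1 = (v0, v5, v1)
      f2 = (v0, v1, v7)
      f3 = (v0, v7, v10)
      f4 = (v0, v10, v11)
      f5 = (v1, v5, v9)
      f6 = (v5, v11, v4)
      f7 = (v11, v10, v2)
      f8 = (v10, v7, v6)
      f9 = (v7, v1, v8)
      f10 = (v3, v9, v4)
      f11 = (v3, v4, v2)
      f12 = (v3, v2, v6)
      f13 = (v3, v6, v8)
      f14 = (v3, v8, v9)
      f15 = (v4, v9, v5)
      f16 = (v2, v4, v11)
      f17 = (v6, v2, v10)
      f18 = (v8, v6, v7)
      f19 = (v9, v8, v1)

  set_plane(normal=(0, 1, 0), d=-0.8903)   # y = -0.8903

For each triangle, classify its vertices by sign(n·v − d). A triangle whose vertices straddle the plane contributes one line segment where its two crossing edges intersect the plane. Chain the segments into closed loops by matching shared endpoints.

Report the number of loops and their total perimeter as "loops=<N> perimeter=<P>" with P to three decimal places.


Straddling triangles (8 of 20):
  (v11,v10,v2) [++-] → (-1.03803, -0.8903, -0.301473)–(-1.03803, -0.8903, 0.301473)  len=0.6029
  (v3,v9,v4) [-++] → (1.03803, -0.8903, 0.301473)–(0.0624537, -0.8903, 1.27705)  len=1.3797
  (v3,v4,v2) [-+-] → (0.0624537, -0.8903, 1.27705)–(-0.0624537, -0.8903, 1.27705)  len=0.1249
  (v3,v2,v6) [--+] → (-0.0624537, -0.8903, -1.27705)–(0.0624537, -0.8903, -1.27705)  len=0.1249
  (v3,v6,v8) [-++] → (0.0624537, -0.8903, -1.27705)–(1.03803, -0.8903, -0.301473)  len=1.3797
  (v3,v8,v9) [-++] → (1.03803, -0.8903, -0.301473)–(1.03803, -0.8903, 0.301473)  len=0.6029
  (v2,v4,v11) [-++] → (-0.0624537, -0.8903, 1.27705)–(-1.03803, -0.8903, 0.301473)  len=1.3797
  (v6,v2,v10) [+-+] → (-0.0624537, -0.8903, -1.27705)–(-1.03803, -0.8903, -0.301473)  len=1.3797

Chained into 1 loop(s):
  loop 1: 8 segments, perimeter = 6.9744
Total perimeter = 6.974

loops=1 perimeter=6.974


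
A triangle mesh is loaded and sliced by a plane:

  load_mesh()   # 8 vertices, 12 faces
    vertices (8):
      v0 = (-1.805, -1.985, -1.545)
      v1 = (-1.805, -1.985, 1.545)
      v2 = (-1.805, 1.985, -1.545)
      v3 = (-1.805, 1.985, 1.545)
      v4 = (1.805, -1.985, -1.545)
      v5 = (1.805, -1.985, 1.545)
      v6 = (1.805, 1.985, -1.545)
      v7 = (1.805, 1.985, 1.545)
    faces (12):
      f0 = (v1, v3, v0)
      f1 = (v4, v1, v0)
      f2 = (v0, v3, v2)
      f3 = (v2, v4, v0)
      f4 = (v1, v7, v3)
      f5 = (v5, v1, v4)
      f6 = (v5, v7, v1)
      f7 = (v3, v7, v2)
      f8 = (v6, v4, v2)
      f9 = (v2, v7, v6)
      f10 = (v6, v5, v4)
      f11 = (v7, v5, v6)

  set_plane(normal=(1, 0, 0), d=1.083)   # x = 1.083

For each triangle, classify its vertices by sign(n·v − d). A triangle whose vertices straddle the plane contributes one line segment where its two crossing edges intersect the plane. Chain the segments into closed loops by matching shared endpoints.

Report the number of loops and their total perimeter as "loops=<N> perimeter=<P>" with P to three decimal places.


Straddling triangles (8 of 12):
  (v4,v1,v0) [+--] → (1.083, -1.985, -0.927)–(1.083, -1.985, -1.545)  len=0.6180
  (v2,v4,v0) [-+-] → (1.083, -1.191, -1.545)–(1.083, -1.985, -1.545)  len=0.7940
  (v1,v7,v3) [-+-] → (1.083, 1.191, 1.545)–(1.083, 1.985, 1.545)  len=0.7940
  (v5,v1,v4) [+-+] → (1.083, -1.985, 1.545)–(1.083, -1.985, -0.927)  len=2.4720
  (v5,v7,v1) [++-] → (1.083, 1.191, 1.545)–(1.083, -1.985, 1.545)  len=3.1760
  (v3,v7,v2) [-+-] → (1.083, 1.985, 1.545)–(1.083, 1.985, 0.927)  len=0.6180
  (v6,v4,v2) [++-] → (1.083, -1.191, -1.545)–(1.083, 1.985, -1.545)  len=3.1760
  (v2,v7,v6) [-++] → (1.083, 1.985, 0.927)–(1.083, 1.985, -1.545)  len=2.4720

Chained into 1 loop(s):
  loop 1: 8 segments, perimeter = 14.1200
Total perimeter = 14.120

loops=1 perimeter=14.120
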